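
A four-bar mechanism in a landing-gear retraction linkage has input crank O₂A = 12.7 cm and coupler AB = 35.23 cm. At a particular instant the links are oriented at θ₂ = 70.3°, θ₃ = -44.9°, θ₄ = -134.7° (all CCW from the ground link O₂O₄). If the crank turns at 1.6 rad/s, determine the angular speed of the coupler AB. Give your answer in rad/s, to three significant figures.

0.244

ω₂ = 1.6 rad/s
Differentiating the loop-closure r₂e^{iθ₂}+r₃e^{iθ₃}=r₁+r₄e^{iθ₄} gives r₂ω₂e^{iθ₂}+r₃ω₃e^{iθ₃}=r₄ω₄e^{iθ₄}.
Eliminating the other unknown: ω₃ = r₂ω₂ sin(θ₄−θ₂) / [r₃ sin(θ₃−θ₄)].
Numerator sine = +0.42262; denominator sine = +0.99999.
Result = 0.127·1.6·(+0.42262) / (0.3523·(+0.99999)) = +0.24376 rad/s; magnitude 0.24376 rad/s.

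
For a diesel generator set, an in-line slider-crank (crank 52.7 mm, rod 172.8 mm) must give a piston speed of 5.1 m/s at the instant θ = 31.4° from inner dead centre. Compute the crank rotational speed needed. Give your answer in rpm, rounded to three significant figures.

1400

For an in-line slider-crank, |v_piston| = rω|sinθ|·[1 + r cosθ/√(L² − r² sin²θ)].
With r = 0.0527 m, L = 0.1728 m, θ = 31.4°: the bracketed kinematic factor |dx/dθ| = 0.034697 m.
ω = v/|dx/dθ| = 5.1/0.034697 = 146.99 rad/s.
N = 60ω/(2π) = 1403.6 rpm.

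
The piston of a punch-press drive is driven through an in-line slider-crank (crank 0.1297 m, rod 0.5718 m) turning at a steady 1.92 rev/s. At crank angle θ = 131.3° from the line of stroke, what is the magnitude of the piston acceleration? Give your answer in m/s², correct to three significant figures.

13.0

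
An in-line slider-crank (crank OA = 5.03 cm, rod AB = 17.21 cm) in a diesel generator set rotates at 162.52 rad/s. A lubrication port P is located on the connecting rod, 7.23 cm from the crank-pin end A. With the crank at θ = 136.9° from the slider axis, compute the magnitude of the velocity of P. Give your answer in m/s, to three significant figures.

6.14

ω = 162.5 rad/s.  Crank-pin speed |V_A| = rω = 8.1748 m/s, perpendicular to OA.
Rod angle: sinφ = −(r/L) sinθ ⇒ φ = -11.520°; ω_rod = −rω cosθ/√(L²−r²sin²θ) = +35.396 rad/s.
V_P = V_A + ω_rod × AP, with AP = 0.0723 m along the rod.
Components: V_Px = −rω sinθ − a·ω_rod·sinφ = -5.0745 m/s;  V_Py = rω cosθ + a·ω_rod·cosφ = -3.4613 m/s.
|V_P| = √(V_Px² + V_Py²) = 6.1426 m/s.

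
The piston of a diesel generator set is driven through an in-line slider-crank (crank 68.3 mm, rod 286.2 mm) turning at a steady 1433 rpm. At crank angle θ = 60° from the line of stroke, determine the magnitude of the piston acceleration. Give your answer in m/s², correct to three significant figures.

ω = 2π·1433/60 = 150.1 rad/s
x(θ) = r cosθ + √(L² − r² sin²θ); with ω constant, a = ω²·d²x/dθ².
d²x/dθ² = −r cosθ − r²(cos2θ)/√u − r⁴ sin²2θ/(4u^{3/2}),  u = L² − r² sin²θ = 0.0784118 m².
Substituting r = 0.0683 m, L = 0.2862 m, θ = 60°: d²x/dθ² = -0.026006 m.
a = ω²·d²x/dθ² = (150.1)²·(-0.026006) = -585.64 m/s²;  |a| = 585.64 m/s².

586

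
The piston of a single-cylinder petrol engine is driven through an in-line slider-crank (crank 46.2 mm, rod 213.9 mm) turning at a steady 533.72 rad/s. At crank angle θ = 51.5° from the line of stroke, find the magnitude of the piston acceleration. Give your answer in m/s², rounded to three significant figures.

ω = 533.7 rad/s
x(θ) = r cosθ + √(L² − r² sin²θ); with ω constant, a = ω²·d²x/dθ².
d²x/dθ² = −r cosθ − r²(cos2θ)/√u − r⁴ sin²2θ/(4u^{3/2}),  u = L² − r² sin²θ = 0.0444459 m².
Substituting r = 0.0462 m, L = 0.2139 m, θ = 51.5°: d²x/dθ² = -0.026598 m.
a = ω²·d²x/dθ² = (533.7)²·(-0.026598) = -7576.7 m/s²;  |a| = 7576.7 m/s².

7580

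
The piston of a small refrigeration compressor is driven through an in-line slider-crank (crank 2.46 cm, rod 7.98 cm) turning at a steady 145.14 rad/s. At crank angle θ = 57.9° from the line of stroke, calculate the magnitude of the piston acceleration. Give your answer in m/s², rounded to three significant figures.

ω = 145.1 rad/s
x(θ) = r cosθ + √(L² − r² sin²θ); with ω constant, a = ω²·d²x/dθ².
d²x/dθ² = −r cosθ − r²(cos2θ)/√u − r⁴ sin²2θ/(4u^{3/2}),  u = L² − r² sin²θ = 0.00593377 m².
Substituting r = 0.0246 m, L = 0.0798 m, θ = 57.9°: d²x/dθ² = -0.0098156 m.
a = ω²·d²x/dθ² = (145.1)²·(-0.0098156) = -206.77 m/s²;  |a| = 206.77 m/s².

207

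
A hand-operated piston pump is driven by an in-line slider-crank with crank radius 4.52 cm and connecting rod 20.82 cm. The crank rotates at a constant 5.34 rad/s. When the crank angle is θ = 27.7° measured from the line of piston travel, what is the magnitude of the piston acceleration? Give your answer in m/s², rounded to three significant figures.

1.30

ω = 5.34 rad/s
x(θ) = r cosθ + √(L² − r² sin²θ); with ω constant, a = ω²·d²x/dθ².
d²x/dθ² = −r cosθ − r²(cos2θ)/√u − r⁴ sin²2θ/(4u^{3/2}),  u = L² − r² sin²θ = 0.0429058 m².
Substituting r = 0.0452 m, L = 0.2082 m, θ = 27.7°: d²x/dθ² = -0.0457 m.
a = ω²·d²x/dθ² = (5.34)²·(-0.0457) = -1.3032 m/s²;  |a| = 1.3032 m/s².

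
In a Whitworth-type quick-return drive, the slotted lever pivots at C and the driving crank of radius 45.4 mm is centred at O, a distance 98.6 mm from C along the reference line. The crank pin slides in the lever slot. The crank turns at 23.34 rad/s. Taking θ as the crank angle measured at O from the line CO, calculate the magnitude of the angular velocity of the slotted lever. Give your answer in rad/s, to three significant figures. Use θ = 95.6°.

ω = 23.34 rad/s
Crank pin A relative to C: A = (d + r cosθ, r sinθ); lever angle φ = atan2(r sinθ, d + r cosθ).
Differentiating tanφ: φ̇ = rω(d cosθ + r)/(d² + r² + 2dr cosθ).
d² + r² + 2dr cosθ = |CA|² = 0.0109095 m²;  d cosθ + r = +0.035778 m.
|ω_lever| = |0.0454·23.34·+0.035778| / 0.0109095 = 3.4751 rad/s.

3.48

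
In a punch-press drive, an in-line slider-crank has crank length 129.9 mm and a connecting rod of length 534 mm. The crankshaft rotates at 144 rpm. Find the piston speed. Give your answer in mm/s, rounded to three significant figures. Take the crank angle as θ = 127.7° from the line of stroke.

ω = 2π·144/60 = 15.08 rad/s
For an in-line slider-crank, x = r cosθ + √(L² − r² sin²θ), so v = −rω sinθ·[1 + r cosθ/√(L² − r² sin²θ)].
With r = 0.1299 m, L = 0.534 m, θ = 127.7°: √(L² − r² sin²θ) = 0.52402 m.
v = −0.1299·15.08·0.79122·[1 + 0.1299·-0.61153/0.52402] = -1.3149 m/s.
|v| = 1.3149 m/s = 1314.9 mm/s.

1310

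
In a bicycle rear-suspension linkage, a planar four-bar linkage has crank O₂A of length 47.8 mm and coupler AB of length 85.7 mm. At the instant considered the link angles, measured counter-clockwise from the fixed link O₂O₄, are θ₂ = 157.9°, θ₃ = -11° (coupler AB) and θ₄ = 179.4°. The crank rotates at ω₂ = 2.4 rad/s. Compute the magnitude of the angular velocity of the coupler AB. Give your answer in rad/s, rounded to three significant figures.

2.72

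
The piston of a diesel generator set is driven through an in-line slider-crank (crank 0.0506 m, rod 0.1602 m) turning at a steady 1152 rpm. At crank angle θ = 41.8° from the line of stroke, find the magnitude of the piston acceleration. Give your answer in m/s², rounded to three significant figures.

ω = 2π·1152/60 = 120.6 rad/s
x(θ) = r cosθ + √(L² − r² sin²θ); with ω constant, a = ω²·d²x/dθ².
d²x/dθ² = −r cosθ − r²(cos2θ)/√u − r⁴ sin²2θ/(4u^{3/2}),  u = L² − r² sin²θ = 0.0245266 m².
Substituting r = 0.0506 m, L = 0.1602 m, θ = 41.8°: d²x/dθ² = -0.039965 m.
a = ω²·d²x/dθ² = (120.6)²·(-0.039965) = -581.62 m/s²;  |a| = 581.62 m/s².

582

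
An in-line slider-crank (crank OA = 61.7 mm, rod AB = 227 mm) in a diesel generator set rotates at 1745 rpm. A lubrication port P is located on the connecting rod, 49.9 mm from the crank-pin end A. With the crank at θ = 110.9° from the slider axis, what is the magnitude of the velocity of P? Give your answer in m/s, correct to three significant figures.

10.8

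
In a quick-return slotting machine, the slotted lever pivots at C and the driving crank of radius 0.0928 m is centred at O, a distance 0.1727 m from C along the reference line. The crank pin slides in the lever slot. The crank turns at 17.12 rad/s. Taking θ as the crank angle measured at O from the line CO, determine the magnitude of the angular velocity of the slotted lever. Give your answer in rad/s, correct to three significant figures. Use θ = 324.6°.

ω = 17.12 rad/s
Crank pin A relative to C: A = (d + r cosθ, r sinθ); lever angle φ = atan2(r sinθ, d + r cosθ).
Differentiating tanφ: φ̇ = rω(d cosθ + r)/(d² + r² + 2dr cosθ).
d² + r² + 2dr cosθ = |CA|² = 0.0645645 m²;  d cosθ + r = +0.23357 m.
|ω_lever| = |0.0928·17.12·+0.23357| / 0.0645645 = 5.7475 rad/s.

5.75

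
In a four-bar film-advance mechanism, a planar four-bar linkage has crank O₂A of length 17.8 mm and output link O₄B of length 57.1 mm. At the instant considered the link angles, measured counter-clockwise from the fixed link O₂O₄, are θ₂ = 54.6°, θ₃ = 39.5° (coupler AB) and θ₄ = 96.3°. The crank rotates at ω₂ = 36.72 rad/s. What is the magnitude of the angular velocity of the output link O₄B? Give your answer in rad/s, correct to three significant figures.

ω₂ = 36.72 rad/s
Differentiating the loop-closure r₂e^{iθ₂}+r₃e^{iθ₃}=r₁+r₄e^{iθ₄} gives r₂ω₂e^{iθ₂}+r₃ω₃e^{iθ₃}=r₄ω₄e^{iθ₄}.
Eliminating the other unknown: ω₄ = r₂ω₂ sin(θ₂−θ₃) / [r₄ sin(θ₄−θ₃)].
Numerator sine = +0.26050; denominator sine = +0.83676.
Result = 0.0178·36.72·(+0.26050) / (0.0571·(+0.83676)) = +3.5637 rad/s; magnitude 3.5637 rad/s.

3.56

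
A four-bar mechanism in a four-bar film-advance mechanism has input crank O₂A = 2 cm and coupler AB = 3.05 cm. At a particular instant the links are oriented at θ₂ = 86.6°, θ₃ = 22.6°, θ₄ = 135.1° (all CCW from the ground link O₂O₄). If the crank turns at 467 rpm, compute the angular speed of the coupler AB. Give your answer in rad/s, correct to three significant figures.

26.0

ω₂ = 48.9 rad/s (from 467 rpm).
Differentiating the loop-closure r₂e^{iθ₂}+r₃e^{iθ₃}=r₁+r₄e^{iθ₄} gives r₂ω₂e^{iθ₂}+r₃ω₃e^{iθ₃}=r₄ω₄e^{iθ₄}.
Eliminating the other unknown: ω₃ = r₂ω₂ sin(θ₄−θ₂) / [r₃ sin(θ₃−θ₄)].
Numerator sine = +0.74896; denominator sine = -0.92388.
Result = 0.02·48.9·(+0.74896) / (0.0305·(-0.92388)) = -25.997 rad/s; magnitude 25.997 rad/s.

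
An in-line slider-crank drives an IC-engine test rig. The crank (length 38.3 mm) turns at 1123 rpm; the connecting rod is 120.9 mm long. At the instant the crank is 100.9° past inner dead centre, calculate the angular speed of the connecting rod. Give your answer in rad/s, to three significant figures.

7.41

ω = 117.6 rad/s (converted from 1123 rpm).
The rod makes angle φ with the slider axis where L sinφ = r sinθ; differentiating, L cosφ·φ̇ = r ω cosθ.
L cosφ = √(L² − r² sin²θ) = 0.1149 m.
|ω_rod| = r ω |cosθ| / √(L² − r² sin²θ) = 0.0383·117.6·0.18910/0.1149 = 7.4125 rad/s.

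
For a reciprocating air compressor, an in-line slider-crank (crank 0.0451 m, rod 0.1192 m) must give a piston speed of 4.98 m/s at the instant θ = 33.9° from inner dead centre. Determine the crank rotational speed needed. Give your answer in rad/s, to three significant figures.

150

For an in-line slider-crank, |v_piston| = rω|sinθ|·[1 + r cosθ/√(L² − r² sin²θ)].
With r = 0.0451 m, L = 0.1192 m, θ = 33.9°: the bracketed kinematic factor |dx/dθ| = 0.033236 m.
ω = v/|dx/dθ| = 4.98/0.033236 = 149.84 rad/s.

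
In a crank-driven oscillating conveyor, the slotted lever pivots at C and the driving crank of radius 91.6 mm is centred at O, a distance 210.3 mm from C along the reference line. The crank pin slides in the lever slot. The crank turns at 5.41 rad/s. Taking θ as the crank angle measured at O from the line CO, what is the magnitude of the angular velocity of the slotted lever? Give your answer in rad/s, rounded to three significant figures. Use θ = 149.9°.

2.32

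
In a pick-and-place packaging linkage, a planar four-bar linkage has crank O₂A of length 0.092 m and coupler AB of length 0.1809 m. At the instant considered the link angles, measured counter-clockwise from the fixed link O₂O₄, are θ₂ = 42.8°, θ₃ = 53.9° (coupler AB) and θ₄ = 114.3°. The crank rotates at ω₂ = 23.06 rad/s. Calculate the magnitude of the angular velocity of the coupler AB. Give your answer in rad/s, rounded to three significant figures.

12.8

ω₂ = 23.06 rad/s
Differentiating the loop-closure r₂e^{iθ₂}+r₃e^{iθ₃}=r₁+r₄e^{iθ₄} gives r₂ω₂e^{iθ₂}+r₃ω₃e^{iθ₃}=r₄ω₄e^{iθ₄}.
Eliminating the other unknown: ω₃ = r₂ω₂ sin(θ₄−θ₂) / [r₃ sin(θ₃−θ₄)].
Numerator sine = +0.94832; denominator sine = -0.86949.
Result = 0.092·23.06·(+0.94832) / (0.1809·(-0.86949)) = -12.791 rad/s; magnitude 12.791 rad/s.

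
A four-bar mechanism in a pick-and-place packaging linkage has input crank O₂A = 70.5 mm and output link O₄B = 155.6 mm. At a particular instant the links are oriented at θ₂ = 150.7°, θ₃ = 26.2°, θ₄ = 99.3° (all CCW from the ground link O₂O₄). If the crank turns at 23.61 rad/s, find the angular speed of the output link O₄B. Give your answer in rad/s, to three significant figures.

ω₂ = 23.61 rad/s
Differentiating the loop-closure r₂e^{iθ₂}+r₃e^{iθ₃}=r₁+r₄e^{iθ₄} gives r₂ω₂e^{iθ₂}+r₃ω₃e^{iθ₃}=r₄ω₄e^{iθ₄}.
Eliminating the other unknown: ω₄ = r₂ω₂ sin(θ₂−θ₃) / [r₄ sin(θ₄−θ₃)].
Numerator sine = +0.82413; denominator sine = +0.95681.
Result = 0.0705·23.61·(+0.82413) / (0.1556·(+0.95681)) = +9.2139 rad/s; magnitude 9.2139 rad/s.

9.21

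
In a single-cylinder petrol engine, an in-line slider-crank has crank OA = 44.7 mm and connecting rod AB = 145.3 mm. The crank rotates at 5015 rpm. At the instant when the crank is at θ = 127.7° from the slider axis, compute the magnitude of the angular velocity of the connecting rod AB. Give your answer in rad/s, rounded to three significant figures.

ω = 525.2 rad/s (converted from 5015 rpm).
The rod makes angle φ with the slider axis where L sinφ = r sinθ; differentiating, L cosφ·φ̇ = r ω cosθ.
L cosφ = √(L² − r² sin²θ) = 0.14093 m.
|ω_rod| = r ω |cosθ| / √(L² − r² sin²θ) = 0.0447·525.2·0.61153/0.14093 = 101.86 rad/s.

102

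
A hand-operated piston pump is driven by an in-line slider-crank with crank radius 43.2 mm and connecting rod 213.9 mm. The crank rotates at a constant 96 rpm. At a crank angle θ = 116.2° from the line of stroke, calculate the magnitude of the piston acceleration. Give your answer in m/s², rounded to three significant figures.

2.47

ω = 2π·96/60 = 10.05 rad/s
x(θ) = r cosθ + √(L² − r² sin²θ); with ω constant, a = ω²·d²x/dθ².
d²x/dθ² = −r cosθ − r²(cos2θ)/√u − r⁴ sin²2θ/(4u^{3/2}),  u = L² − r² sin²θ = 0.0442508 m².
Substituting r = 0.0432 m, L = 0.2139 m, θ = 116.2°: d²x/dθ² = +0.024427 m.
a = ω²·d²x/dθ² = (10.05)²·(+0.024427) = +2.4687 m/s²;  |a| = 2.4687 m/s².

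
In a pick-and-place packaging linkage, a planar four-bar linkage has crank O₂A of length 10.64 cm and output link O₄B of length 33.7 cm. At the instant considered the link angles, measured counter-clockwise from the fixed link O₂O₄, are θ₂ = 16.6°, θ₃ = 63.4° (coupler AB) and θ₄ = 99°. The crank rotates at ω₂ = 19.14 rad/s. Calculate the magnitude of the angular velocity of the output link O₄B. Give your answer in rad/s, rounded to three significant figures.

ω₂ = 19.14 rad/s
Differentiating the loop-closure r₂e^{iθ₂}+r₃e^{iθ₃}=r₁+r₄e^{iθ₄} gives r₂ω₂e^{iθ₂}+r₃ω₃e^{iθ₃}=r₄ω₄e^{iθ₄}.
Eliminating the other unknown: ω₄ = r₂ω₂ sin(θ₂−θ₃) / [r₄ sin(θ₄−θ₃)].
Numerator sine = -0.72897; denominator sine = +0.58212.
Result = 0.1064·19.14·(-0.72897) / (0.337·(+0.58212)) = -7.5674 rad/s; magnitude 7.5674 rad/s.

7.57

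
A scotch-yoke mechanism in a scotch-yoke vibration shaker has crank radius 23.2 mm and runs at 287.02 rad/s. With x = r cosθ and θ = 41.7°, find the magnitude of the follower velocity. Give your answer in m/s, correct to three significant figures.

ω = 287 rad/s
x = r cosθ ⇒ ẋ = −rω sinθ.
|v| = rω|sinθ| = 0.0232·287·|sin 41.7°| = 4.4297 m/s.

4.43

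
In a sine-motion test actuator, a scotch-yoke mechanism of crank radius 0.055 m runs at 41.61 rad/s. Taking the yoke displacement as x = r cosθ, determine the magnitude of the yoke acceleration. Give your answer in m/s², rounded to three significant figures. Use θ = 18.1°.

90.5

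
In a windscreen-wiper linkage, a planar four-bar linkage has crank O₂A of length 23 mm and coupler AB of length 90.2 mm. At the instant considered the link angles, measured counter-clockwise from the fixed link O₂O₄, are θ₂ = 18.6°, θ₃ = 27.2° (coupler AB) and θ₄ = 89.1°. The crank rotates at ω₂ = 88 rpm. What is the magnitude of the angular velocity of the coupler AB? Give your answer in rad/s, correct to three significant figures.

2.51

ω₂ = 9.215 rad/s (from 88 rpm).
Differentiating the loop-closure r₂e^{iθ₂}+r₃e^{iθ₃}=r₁+r₄e^{iθ₄} gives r₂ω₂e^{iθ₂}+r₃ω₃e^{iθ₃}=r₄ω₄e^{iθ₄}.
Eliminating the other unknown: ω₃ = r₂ω₂ sin(θ₄−θ₂) / [r₃ sin(θ₃−θ₄)].
Numerator sine = +0.94264; denominator sine = -0.88213.
Result = 0.023·9.215·(+0.94264) / (0.0902·(-0.88213)) = -2.511 rad/s; magnitude 2.511 rad/s.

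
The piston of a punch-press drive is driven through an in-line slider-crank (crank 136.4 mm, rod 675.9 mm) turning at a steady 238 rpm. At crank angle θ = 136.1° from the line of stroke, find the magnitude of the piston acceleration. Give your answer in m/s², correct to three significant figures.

ω = 2π·238/60 = 24.92 rad/s
x(θ) = r cosθ + √(L² − r² sin²θ); with ω constant, a = ω²·d²x/dθ².
d²x/dθ² = −r cosθ − r²(cos2θ)/√u − r⁴ sin²2θ/(4u^{3/2}),  u = L² − r² sin²θ = 0.447895 m².
Substituting r = 0.1364 m, L = 0.6759 m, θ = 136.1°: d²x/dθ² = +0.096928 m.
a = ω²·d²x/dθ² = (24.92)²·(+0.096928) = +60.209 m/s²;  |a| = 60.209 m/s².

60.2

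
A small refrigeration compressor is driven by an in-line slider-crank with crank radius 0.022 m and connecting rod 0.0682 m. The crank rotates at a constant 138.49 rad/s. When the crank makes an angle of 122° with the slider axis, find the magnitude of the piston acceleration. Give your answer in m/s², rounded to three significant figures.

282

ω = 138.5 rad/s
x(θ) = r cosθ + √(L² − r² sin²θ); with ω constant, a = ω²·d²x/dθ².
d²x/dθ² = −r cosθ − r²(cos2θ)/√u − r⁴ sin²2θ/(4u^{3/2}),  u = L² − r² sin²θ = 0.00430315 m².
Substituting r = 0.022 m, L = 0.0682 m, θ = 122°: d²x/dθ² = +0.014725 m.
a = ω²·d²x/dθ² = (138.5)²·(+0.014725) = +282.42 m/s²;  |a| = 282.42 m/s².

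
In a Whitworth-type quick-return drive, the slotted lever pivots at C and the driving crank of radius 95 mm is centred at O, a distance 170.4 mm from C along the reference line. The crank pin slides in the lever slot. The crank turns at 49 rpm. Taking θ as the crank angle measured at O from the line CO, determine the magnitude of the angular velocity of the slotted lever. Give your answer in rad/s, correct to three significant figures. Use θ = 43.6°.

ω = 5.131 rad/s (from 49 rpm).
Crank pin A relative to C: A = (d + r cosθ, r sinθ); lever angle φ = atan2(r sinθ, d + r cosθ).
Differentiating tanφ: φ̇ = rω(d cosθ + r)/(d² + r² + 2dr cosθ).
d² + r² + 2dr cosθ = |CA|² = 0.0615069 m²;  d cosθ + r = +0.2184 m.
|ω_lever| = |0.095·5.131·+0.2184| / 0.0615069 = 1.7309 rad/s.

1.73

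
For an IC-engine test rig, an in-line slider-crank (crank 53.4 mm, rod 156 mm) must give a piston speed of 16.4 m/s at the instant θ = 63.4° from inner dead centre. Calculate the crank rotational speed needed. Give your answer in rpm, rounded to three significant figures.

2830

For an in-line slider-crank, |v_piston| = rω|sinθ|·[1 + r cosθ/√(L² − r² sin²θ)].
With r = 0.0534 m, L = 0.156 m, θ = 63.4°: the bracketed kinematic factor |dx/dθ| = 0.055435 m.
ω = v/|dx/dθ| = 16.4/0.055435 = 295.84 rad/s.
N = 60ω/(2π) = 2825.1 rpm.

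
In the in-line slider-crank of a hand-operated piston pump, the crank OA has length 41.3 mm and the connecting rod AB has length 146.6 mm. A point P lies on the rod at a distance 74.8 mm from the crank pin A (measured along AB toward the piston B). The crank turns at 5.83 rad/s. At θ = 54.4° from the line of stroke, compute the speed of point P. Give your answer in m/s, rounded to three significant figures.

0.223

ω = 5.83 rad/s.  Crank-pin speed |V_A| = rω = 0.24078 m/s, perpendicular to OA.
Rod angle: sinφ = −(r/L) sinθ ⇒ φ = -13.242°; ω_rod = −rω cosθ/√(L²−r²sin²θ) = -0.98221 rad/s.
V_P = V_A + ω_rod × AP, with AP = 0.0748 m along the rod.
Components: V_Px = −rω sinθ − a·ω_rod·sinφ = -0.21261 m/s;  V_Py = rω cosθ + a·ω_rod·cosφ = +0.068647 m/s.
|V_P| = √(V_Px² + V_Py²) = 0.22341 m/s.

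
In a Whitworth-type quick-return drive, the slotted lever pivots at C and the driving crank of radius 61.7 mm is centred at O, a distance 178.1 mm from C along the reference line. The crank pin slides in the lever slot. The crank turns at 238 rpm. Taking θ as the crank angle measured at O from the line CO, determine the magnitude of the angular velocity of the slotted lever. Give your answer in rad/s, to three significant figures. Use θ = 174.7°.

13.0

ω = 24.92 rad/s (from 238 rpm).
Crank pin A relative to C: A = (d + r cosθ, r sinθ); lever angle φ = atan2(r sinθ, d + r cosθ).
Differentiating tanφ: φ̇ = rω(d cosθ + r)/(d² + r² + 2dr cosθ).
d² + r² + 2dr cosθ = |CA|² = 0.0136429 m²;  d cosθ + r = -0.11564 m.
|ω_lever| = |0.0617·24.92·-0.11564| / 0.0136429 = 13.034 rad/s.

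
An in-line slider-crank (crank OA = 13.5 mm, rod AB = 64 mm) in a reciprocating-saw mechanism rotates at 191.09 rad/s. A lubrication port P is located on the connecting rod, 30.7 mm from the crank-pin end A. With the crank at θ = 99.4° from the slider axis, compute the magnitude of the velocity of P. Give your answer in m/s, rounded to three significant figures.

ω = 191.1 rad/s.  Crank-pin speed |V_A| = rω = 2.5797 m/s, perpendicular to OA.
Rod angle: sinφ = −(r/L) sinθ ⇒ φ = -12.011°; ω_rod = −rω cosθ/√(L²−r²sin²θ) = +6.7307 rad/s.
V_P = V_A + ω_rod × AP, with AP = 0.0307 m along the rod.
Components: V_Px = −rω sinθ − a·ω_rod·sinφ = -2.5021 m/s;  V_Py = rω cosθ + a·ω_rod·cosφ = -0.21923 m/s.
|V_P| = √(V_Px² + V_Py²) = 2.5117 m/s.

2.51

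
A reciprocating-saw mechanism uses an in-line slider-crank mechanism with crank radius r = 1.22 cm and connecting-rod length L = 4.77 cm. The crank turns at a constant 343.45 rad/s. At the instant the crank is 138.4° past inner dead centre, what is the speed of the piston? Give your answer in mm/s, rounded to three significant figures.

ω = 343.4 rad/s
For an in-line slider-crank, x = r cosθ + √(L² − r² sin²θ), so v = −rω sinθ·[1 + r cosθ/√(L² − r² sin²θ)].
With r = 0.0122 m, L = 0.0477 m, θ = 138.4°: √(L² − r² sin²θ) = 0.047007 m.
v = −0.0122·343.4·0.66393·[1 + 0.0122·-0.74780/0.047007] = -2.242 m/s.
|v| = 2.242 m/s = 2242 mm/s.

2240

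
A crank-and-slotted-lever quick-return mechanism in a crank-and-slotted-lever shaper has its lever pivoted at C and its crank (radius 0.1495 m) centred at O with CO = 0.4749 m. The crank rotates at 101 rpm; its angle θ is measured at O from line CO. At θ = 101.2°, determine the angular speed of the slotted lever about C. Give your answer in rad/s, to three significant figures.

0.411

ω = 10.58 rad/s (from 101 rpm).
Crank pin A relative to C: A = (d + r cosθ, r sinθ); lever angle φ = atan2(r sinθ, d + r cosθ).
Differentiating tanφ: φ̇ = rω(d cosθ + r)/(d² + r² + 2dr cosθ).
d² + r² + 2dr cosθ = |CA|² = 0.2203 m²;  d cosθ + r = +0.057258 m.
|ω_lever| = |0.1495·10.58·+0.057258| / 0.2203 = 0.41097 rad/s.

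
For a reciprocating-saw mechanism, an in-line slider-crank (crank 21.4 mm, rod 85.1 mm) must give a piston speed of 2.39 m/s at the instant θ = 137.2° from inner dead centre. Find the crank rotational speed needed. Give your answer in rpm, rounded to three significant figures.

For an in-line slider-crank, |v_piston| = rω|sinθ|·[1 + r cosθ/√(L² − r² sin²θ)].
With r = 0.0214 m, L = 0.0851 m, θ = 137.2°: the bracketed kinematic factor |dx/dθ| = 0.011817 m.
ω = v/|dx/dθ| = 2.39/0.011817 = 202.25 rad/s.
N = 60ω/(2π) = 1931.3 rpm.

1930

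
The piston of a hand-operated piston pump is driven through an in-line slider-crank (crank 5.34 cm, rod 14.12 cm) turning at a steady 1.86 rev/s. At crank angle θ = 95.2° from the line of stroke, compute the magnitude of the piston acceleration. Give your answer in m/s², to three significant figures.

3.59

ω = 2π·1.86 = 11.69 rad/s
x(θ) = r cosθ + √(L² − r² sin²θ); with ω constant, a = ω²·d²x/dθ².
d²x/dθ² = −r cosθ − r²(cos2θ)/√u − r⁴ sin²2θ/(4u^{3/2}),  u = L² − r² sin²θ = 0.0171093 m².
Substituting r = 0.0534 m, L = 0.1412 m, θ = 95.2°: d²x/dθ² = +0.026253 m.
a = ω²·d²x/dθ² = (11.69)²·(+0.026253) = +3.5856 m/s²;  |a| = 3.5856 m/s².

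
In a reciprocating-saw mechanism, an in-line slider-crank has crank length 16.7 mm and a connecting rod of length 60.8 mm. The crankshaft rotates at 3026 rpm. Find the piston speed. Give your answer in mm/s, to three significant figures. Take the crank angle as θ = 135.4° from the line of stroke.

2980

ω = 2π·3026/60 = 316.9 rad/s
For an in-line slider-crank, x = r cosθ + √(L² − r² sin²θ), so v = −rω sinθ·[1 + r cosθ/√(L² − r² sin²θ)].
With r = 0.0167 m, L = 0.0608 m, θ = 135.4°: √(L² − r² sin²θ) = 0.059659 m.
v = −0.0167·316.9·0.70215·[1 + 0.0167·-0.71203/0.059659] = -2.9751 m/s.
|v| = 2.9751 m/s = 2975.1 mm/s.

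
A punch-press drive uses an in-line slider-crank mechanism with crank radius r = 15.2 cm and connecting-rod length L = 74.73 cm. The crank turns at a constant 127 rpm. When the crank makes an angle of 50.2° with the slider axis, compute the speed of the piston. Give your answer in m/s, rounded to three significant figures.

1.76

ω = 2π·127/60 = 13.3 rad/s
For an in-line slider-crank, x = r cosθ + √(L² − r² sin²θ), so v = −rω sinθ·[1 + r cosθ/√(L² − r² sin²θ)].
With r = 0.152 m, L = 0.7473 m, θ = 50.2°: √(L² − r² sin²θ) = 0.73812 m.
v = −0.152·13.3·0.76828·[1 + 0.152·0.64011/0.73812] = -1.7578 m/s.
|v| = 1.7578 m/s.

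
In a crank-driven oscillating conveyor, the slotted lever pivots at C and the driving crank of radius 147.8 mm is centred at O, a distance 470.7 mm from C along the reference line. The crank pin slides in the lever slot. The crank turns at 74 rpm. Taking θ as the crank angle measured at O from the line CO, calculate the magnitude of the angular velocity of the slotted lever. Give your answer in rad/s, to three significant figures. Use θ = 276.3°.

0.883

ω = 7.749 rad/s (from 74 rpm).
Crank pin A relative to C: A = (d + r cosθ, r sinθ); lever angle φ = atan2(r sinθ, d + r cosθ).
Differentiating tanφ: φ̇ = rω(d cosθ + r)/(d² + r² + 2dr cosθ).
d² + r² + 2dr cosθ = |CA|² = 0.258672 m²;  d cosθ + r = +0.19945 m.
|ω_lever| = |0.1478·7.749·+0.19945| / 0.258672 = 0.88313 rad/s.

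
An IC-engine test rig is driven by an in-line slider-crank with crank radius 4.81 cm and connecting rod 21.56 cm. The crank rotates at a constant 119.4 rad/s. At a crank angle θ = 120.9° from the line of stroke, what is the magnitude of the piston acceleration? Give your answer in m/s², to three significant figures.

ω = 119.4 rad/s
x(θ) = r cosθ + √(L² − r² sin²θ); with ω constant, a = ω²·d²x/dθ².
d²x/dθ² = −r cosθ − r²(cos2θ)/√u − r⁴ sin²2θ/(4u^{3/2}),  u = L² − r² sin²θ = 0.0447799 m².
Substituting r = 0.0481 m, L = 0.2156 m, θ = 120.9°: d²x/dθ² = +0.029758 m.
a = ω²·d²x/dθ² = (119.4)²·(+0.029758) = +424.24 m/s²;  |a| = 424.24 m/s².

424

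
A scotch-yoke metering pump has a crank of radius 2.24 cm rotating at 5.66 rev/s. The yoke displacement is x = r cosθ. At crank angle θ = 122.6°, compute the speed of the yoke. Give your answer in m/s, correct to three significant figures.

0.671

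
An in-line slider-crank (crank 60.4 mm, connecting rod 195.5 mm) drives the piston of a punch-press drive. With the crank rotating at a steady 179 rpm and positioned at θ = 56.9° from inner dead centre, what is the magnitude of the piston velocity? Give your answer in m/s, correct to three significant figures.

ω = 2π·179/60 = 18.74 rad/s
For an in-line slider-crank, x = r cosθ + √(L² − r² sin²θ), so v = −rω sinθ·[1 + r cosθ/√(L² − r² sin²θ)].
With r = 0.0604 m, L = 0.1955 m, θ = 56.9°: √(L² − r² sin²θ) = 0.18884 m.
v = −0.0604·18.74·0.83772·[1 + 0.0604·0.54610/0.18884] = -1.1141 m/s.
|v| = 1.1141 m/s.

1.11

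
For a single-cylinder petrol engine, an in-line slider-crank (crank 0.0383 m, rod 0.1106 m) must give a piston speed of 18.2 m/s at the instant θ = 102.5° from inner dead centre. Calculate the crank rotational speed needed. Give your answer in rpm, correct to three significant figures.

For an in-line slider-crank, |v_piston| = rω|sinθ|·[1 + r cosθ/√(L² − r² sin²θ)].
With r = 0.0383 m, L = 0.1106 m, θ = 102.5°: the bracketed kinematic factor |dx/dθ| = 0.034414 m.
ω = v/|dx/dθ| = 18.2/0.034414 = 528.85 rad/s.
N = 60ω/(2π) = 5050.2 rpm.

5050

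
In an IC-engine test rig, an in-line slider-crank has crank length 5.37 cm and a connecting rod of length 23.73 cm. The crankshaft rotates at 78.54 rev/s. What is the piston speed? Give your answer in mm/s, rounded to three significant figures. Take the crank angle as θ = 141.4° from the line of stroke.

ω = 2π·78.5 = 493.5 rad/s
For an in-line slider-crank, x = r cosθ + √(L² − r² sin²θ), so v = −rω sinθ·[1 + r cosθ/√(L² − r² sin²θ)].
With r = 0.0537 m, L = 0.2373 m, θ = 141.4°: √(L² − r² sin²θ) = 0.23492 m.
v = −0.0537·493.5·0.62388·[1 + 0.0537·-0.78152/0.23492] = -13.579 m/s.
|v| = 13.579 m/s = 13579 mm/s.

13600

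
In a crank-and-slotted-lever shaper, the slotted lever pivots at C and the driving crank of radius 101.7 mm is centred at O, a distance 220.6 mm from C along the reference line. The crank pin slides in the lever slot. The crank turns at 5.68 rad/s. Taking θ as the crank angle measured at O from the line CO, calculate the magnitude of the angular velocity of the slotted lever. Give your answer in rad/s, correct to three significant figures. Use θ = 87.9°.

ω = 5.68 rad/s
Crank pin A relative to C: A = (d + r cosθ, r sinθ); lever angle φ = atan2(r sinθ, d + r cosθ).
Differentiating tanφ: φ̇ = rω(d cosθ + r)/(d² + r² + 2dr cosθ).
d² + r² + 2dr cosθ = |CA|² = 0.0606515 m²;  d cosθ + r = +0.10978 m.
|ω_lever| = |0.1017·5.68·+0.10978| / 0.0606515 = 1.0456 rad/s.

1.05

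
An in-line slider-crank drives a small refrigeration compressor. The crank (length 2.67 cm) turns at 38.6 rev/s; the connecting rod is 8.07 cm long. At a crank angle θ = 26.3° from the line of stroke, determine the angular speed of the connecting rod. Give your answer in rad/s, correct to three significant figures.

72.7

ω = 242.5 rad/s (converted from 38.6 rev/s).
The rod makes angle φ with the slider axis where L sinφ = r sinθ; differentiating, L cosφ·φ̇ = r ω cosθ.
L cosφ = √(L² − r² sin²θ) = 0.079828 m.
|ω_rod| = r ω |cosθ| / √(L² − r² sin²θ) = 0.0267·242.5·0.89649/0.079828 = 72.722 rad/s.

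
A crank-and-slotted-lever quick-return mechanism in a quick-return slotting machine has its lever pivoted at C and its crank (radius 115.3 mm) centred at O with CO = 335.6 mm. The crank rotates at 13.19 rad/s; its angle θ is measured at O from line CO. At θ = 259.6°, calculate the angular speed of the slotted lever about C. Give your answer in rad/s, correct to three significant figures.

ω = 13.19 rad/s
Crank pin A relative to C: A = (d + r cosθ, r sinθ); lever angle φ = atan2(r sinθ, d + r cosθ).
Differentiating tanφ: φ̇ = rω(d cosθ + r)/(d² + r² + 2dr cosθ).
d² + r² + 2dr cosθ = |CA|² = 0.111951 m²;  d cosθ + r = +0.054718 m.
|ω_lever| = |0.1153·13.19·+0.054718| / 0.111951 = 0.74332 rad/s.

0.743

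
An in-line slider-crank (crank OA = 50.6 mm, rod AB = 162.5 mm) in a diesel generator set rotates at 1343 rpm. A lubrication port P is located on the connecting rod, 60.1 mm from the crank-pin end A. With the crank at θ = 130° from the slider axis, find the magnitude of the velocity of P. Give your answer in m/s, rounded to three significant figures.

5.80

ω = 140.6 rad/s.  Crank-pin speed |V_A| = rω = 7.1163 m/s, perpendicular to OA.
Rod angle: sinφ = −(r/L) sinθ ⇒ φ = -13.800°; ω_rod = −rω cosθ/√(L²−r²sin²θ) = +28.986 rad/s.
V_P = V_A + ω_rod × AP, with AP = 0.0601 m along the rod.
Components: V_Px = −rω sinθ − a·ω_rod·sinφ = -5.0359 m/s;  V_Py = rω cosθ + a·ω_rod·cosφ = -2.8825 m/s.
|V_P| = √(V_Px² + V_Py²) = 5.8025 m/s.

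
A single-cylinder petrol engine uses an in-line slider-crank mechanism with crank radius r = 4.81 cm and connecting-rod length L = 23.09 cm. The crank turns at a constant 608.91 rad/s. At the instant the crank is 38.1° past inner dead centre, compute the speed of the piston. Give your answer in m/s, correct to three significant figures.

ω = 608.9 rad/s
For an in-line slider-crank, x = r cosθ + √(L² − r² sin²θ), so v = −rω sinθ·[1 + r cosθ/√(L² − r² sin²θ)].
With r = 0.0481 m, L = 0.2309 m, θ = 38.1°: √(L² − r² sin²θ) = 0.22898 m.
v = −0.0481·608.9·0.61704·[1 + 0.0481·0.78694/0.22898] = -21.059 m/s.
|v| = 21.059 m/s.

21.1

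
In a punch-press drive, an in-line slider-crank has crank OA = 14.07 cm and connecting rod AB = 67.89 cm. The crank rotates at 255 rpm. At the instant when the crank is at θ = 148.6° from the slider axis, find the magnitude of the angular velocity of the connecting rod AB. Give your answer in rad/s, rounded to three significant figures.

ω = 26.7 rad/s (converted from 255 rpm).
The rod makes angle φ with the slider axis where L sinφ = r sinθ; differentiating, L cosφ·φ̇ = r ω cosθ.
L cosφ = √(L² − r² sin²θ) = 0.67493 m.
|ω_rod| = r ω |cosθ| / √(L² − r² sin²θ) = 0.1407·26.7·0.85355/0.67493 = 4.7515 rad/s.

4.75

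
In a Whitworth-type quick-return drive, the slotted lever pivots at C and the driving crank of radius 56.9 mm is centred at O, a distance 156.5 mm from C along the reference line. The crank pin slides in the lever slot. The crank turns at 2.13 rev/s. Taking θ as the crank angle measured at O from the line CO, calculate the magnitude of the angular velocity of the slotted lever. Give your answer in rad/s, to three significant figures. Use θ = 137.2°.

3.01

ω = 13.38 rad/s (from 2.13 rev/s).
Crank pin A relative to C: A = (d + r cosθ, r sinθ); lever angle φ = atan2(r sinθ, d + r cosθ).
Differentiating tanφ: φ̇ = rω(d cosθ + r)/(d² + r² + 2dr cosθ).
d² + r² + 2dr cosθ = |CA|² = 0.0146624 m²;  d cosθ + r = -0.057929 m.
|ω_lever| = |0.0569·13.38·-0.057929| / 0.0146624 = 3.0086 rad/s.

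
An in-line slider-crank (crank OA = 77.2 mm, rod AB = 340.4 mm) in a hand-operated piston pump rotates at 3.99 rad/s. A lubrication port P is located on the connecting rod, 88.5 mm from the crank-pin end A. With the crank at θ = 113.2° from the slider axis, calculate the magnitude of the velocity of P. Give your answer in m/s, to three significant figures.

0.291

ω = 3.99 rad/s.  Crank-pin speed |V_A| = rω = 0.30803 m/s, perpendicular to OA.
Rod angle: sinφ = −(r/L) sinθ ⇒ φ = -12.032°; ω_rod = −rω cosθ/√(L²−r²sin²θ) = +0.36448 rad/s.
V_P = V_A + ω_rod × AP, with AP = 0.0885 m along the rod.
Components: V_Px = −rω sinθ − a·ω_rod·sinφ = -0.2764 m/s;  V_Py = rω cosθ + a·ω_rod·cosφ = -0.089797 m/s.
|V_P| = √(V_Px² + V_Py²) = 0.29062 m/s.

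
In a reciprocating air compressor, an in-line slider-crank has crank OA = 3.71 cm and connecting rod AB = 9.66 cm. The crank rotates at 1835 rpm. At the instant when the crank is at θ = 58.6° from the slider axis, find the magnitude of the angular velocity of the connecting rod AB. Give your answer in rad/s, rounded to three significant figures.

ω = 192.2 rad/s (converted from 1835 rpm).
The rod makes angle φ with the slider axis where L sinφ = r sinθ; differentiating, L cosφ·φ̇ = r ω cosθ.
L cosφ = √(L² − r² sin²θ) = 0.091262 m.
|ω_rod| = r ω |cosθ| / √(L² − r² sin²θ) = 0.0371·192.2·0.52101/0.091262 = 40.7 rad/s.

40.7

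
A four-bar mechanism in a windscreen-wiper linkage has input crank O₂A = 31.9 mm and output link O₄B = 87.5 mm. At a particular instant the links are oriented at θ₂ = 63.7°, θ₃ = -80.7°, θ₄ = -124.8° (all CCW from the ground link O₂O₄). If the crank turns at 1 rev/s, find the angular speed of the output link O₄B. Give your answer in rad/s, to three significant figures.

1.92

ω₂ = 6.283 rad/s (from 1 rev/s).
Differentiating the loop-closure r₂e^{iθ₂}+r₃e^{iθ₃}=r₁+r₄e^{iθ₄} gives r₂ω₂e^{iθ₂}+r₃ω₃e^{iθ₃}=r₄ω₄e^{iθ₄}.
Eliminating the other unknown: ω₄ = r₂ω₂ sin(θ₂−θ₃) / [r₄ sin(θ₄−θ₃)].
Numerator sine = +0.58212; denominator sine = -0.69591.
Result = 0.0319·6.283·(+0.58212) / (0.0875·(-0.69591)) = -1.9161 rad/s; magnitude 1.9161 rad/s.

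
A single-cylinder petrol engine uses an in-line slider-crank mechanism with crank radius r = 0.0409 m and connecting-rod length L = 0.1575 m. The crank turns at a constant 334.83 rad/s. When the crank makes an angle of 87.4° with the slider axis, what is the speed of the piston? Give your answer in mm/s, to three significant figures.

13800

ω = 334.8 rad/s
For an in-line slider-crank, x = r cosθ + √(L² − r² sin²θ), so v = −rω sinθ·[1 + r cosθ/√(L² − r² sin²θ)].
With r = 0.0409 m, L = 0.1575 m, θ = 87.4°: √(L² − r² sin²θ) = 0.15211 m.
v = −0.0409·334.8·0.99897·[1 + 0.0409·0.04536/0.15211] = -13.847 m/s.
|v| = 13.847 m/s = 13847 mm/s.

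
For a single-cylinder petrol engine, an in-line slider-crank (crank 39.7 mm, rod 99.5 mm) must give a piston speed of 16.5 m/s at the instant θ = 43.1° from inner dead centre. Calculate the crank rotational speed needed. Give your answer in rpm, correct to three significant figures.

For an in-line slider-crank, |v_piston| = rω|sinθ|·[1 + r cosθ/√(L² − r² sin²θ)].
With r = 0.0397 m, L = 0.0995 m, θ = 43.1°: the bracketed kinematic factor |dx/dθ| = 0.03534 m.
ω = v/|dx/dθ| = 16.5/0.03534 = 466.9 rad/s.
N = 60ω/(2π) = 4458.5 rpm.

4460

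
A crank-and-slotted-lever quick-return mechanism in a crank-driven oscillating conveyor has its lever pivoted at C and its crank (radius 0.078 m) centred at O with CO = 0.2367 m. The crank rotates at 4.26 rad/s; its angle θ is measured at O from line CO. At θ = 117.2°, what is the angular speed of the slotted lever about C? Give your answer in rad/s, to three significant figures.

ω = 4.26 rad/s
Crank pin A relative to C: A = (d + r cosθ, r sinθ); lever angle φ = atan2(r sinθ, d + r cosθ).
Differentiating tanφ: φ̇ = rω(d cosθ + r)/(d² + r² + 2dr cosθ).
d² + r² + 2dr cosθ = |CA|² = 0.0452325 m²;  d cosθ + r = -0.030195 m.
|ω_lever| = |0.078·4.26·-0.030195| / 0.0452325 = 0.22181 rad/s.

0.222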